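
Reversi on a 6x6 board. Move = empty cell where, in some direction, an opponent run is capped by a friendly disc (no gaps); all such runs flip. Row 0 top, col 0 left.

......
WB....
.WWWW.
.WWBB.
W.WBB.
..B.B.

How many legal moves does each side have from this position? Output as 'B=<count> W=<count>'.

Answer: B=7 W=7

Derivation:
-- B to move --
(0,0): no bracket -> illegal
(0,1): no bracket -> illegal
(1,2): flips 4 -> legal
(1,3): flips 1 -> legal
(1,4): flips 1 -> legal
(1,5): flips 1 -> legal
(2,0): no bracket -> illegal
(2,5): no bracket -> illegal
(3,0): flips 2 -> legal
(3,5): no bracket -> illegal
(4,1): flips 3 -> legal
(5,0): no bracket -> illegal
(5,1): flips 1 -> legal
(5,3): no bracket -> illegal
B mobility = 7
-- W to move --
(0,0): flips 1 -> legal
(0,1): flips 1 -> legal
(0,2): no bracket -> illegal
(1,2): flips 1 -> legal
(2,0): no bracket -> illegal
(2,5): no bracket -> illegal
(3,5): flips 2 -> legal
(4,1): no bracket -> illegal
(4,5): flips 3 -> legal
(5,1): no bracket -> illegal
(5,3): flips 2 -> legal
(5,5): flips 2 -> legal
W mobility = 7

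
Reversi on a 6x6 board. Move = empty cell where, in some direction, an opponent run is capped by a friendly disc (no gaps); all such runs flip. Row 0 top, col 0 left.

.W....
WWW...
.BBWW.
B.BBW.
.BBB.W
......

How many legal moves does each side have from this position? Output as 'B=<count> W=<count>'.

Answer: B=8 W=8

Derivation:
-- B to move --
(0,0): flips 1 -> legal
(0,2): flips 1 -> legal
(0,3): flips 1 -> legal
(1,3): flips 1 -> legal
(1,4): flips 1 -> legal
(1,5): flips 1 -> legal
(2,0): no bracket -> illegal
(2,5): flips 3 -> legal
(3,5): flips 1 -> legal
(4,4): no bracket -> illegal
(5,4): no bracket -> illegal
(5,5): no bracket -> illegal
B mobility = 8
-- W to move --
(1,3): no bracket -> illegal
(2,0): flips 2 -> legal
(3,1): flips 3 -> legal
(4,0): no bracket -> illegal
(4,4): flips 2 -> legal
(5,0): flips 2 -> legal
(5,1): flips 2 -> legal
(5,2): flips 4 -> legal
(5,3): flips 2 -> legal
(5,4): flips 3 -> legal
W mobility = 8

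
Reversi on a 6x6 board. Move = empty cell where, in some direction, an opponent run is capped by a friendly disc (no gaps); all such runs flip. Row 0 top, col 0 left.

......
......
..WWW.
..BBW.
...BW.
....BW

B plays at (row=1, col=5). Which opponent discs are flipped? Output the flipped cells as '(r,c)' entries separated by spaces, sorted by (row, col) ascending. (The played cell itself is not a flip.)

Answer: (2,4)

Derivation:
Dir NW: first cell '.' (not opp) -> no flip
Dir N: first cell '.' (not opp) -> no flip
Dir NE: edge -> no flip
Dir W: first cell '.' (not opp) -> no flip
Dir E: edge -> no flip
Dir SW: opp run (2,4) capped by B -> flip
Dir S: first cell '.' (not opp) -> no flip
Dir SE: edge -> no flip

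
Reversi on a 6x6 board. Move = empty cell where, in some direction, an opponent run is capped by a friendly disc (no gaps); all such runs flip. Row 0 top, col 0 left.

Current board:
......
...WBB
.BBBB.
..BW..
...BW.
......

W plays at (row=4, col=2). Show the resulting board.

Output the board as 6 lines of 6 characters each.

Answer: ......
...WBB
.BBBB.
..BW..
..WWW.
......

Derivation:
Place W at (4,2); scan 8 dirs for brackets.
Dir NW: first cell '.' (not opp) -> no flip
Dir N: opp run (3,2) (2,2), next='.' -> no flip
Dir NE: first cell 'W' (not opp) -> no flip
Dir W: first cell '.' (not opp) -> no flip
Dir E: opp run (4,3) capped by W -> flip
Dir SW: first cell '.' (not opp) -> no flip
Dir S: first cell '.' (not opp) -> no flip
Dir SE: first cell '.' (not opp) -> no flip
All flips: (4,3)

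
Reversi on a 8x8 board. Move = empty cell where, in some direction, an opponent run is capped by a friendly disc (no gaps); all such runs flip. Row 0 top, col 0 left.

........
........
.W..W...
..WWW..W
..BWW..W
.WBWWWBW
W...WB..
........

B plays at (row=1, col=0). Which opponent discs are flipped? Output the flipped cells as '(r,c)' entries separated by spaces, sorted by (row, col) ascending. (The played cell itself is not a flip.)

Answer: (2,1) (3,2) (4,3) (5,4)

Derivation:
Dir NW: edge -> no flip
Dir N: first cell '.' (not opp) -> no flip
Dir NE: first cell '.' (not opp) -> no flip
Dir W: edge -> no flip
Dir E: first cell '.' (not opp) -> no flip
Dir SW: edge -> no flip
Dir S: first cell '.' (not opp) -> no flip
Dir SE: opp run (2,1) (3,2) (4,3) (5,4) capped by B -> flip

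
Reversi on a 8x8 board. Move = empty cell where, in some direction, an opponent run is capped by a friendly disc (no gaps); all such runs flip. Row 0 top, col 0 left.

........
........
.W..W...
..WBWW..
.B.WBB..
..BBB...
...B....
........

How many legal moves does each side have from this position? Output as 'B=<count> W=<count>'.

-- B to move --
(1,0): flips 3 -> legal
(1,1): no bracket -> illegal
(1,2): no bracket -> illegal
(1,3): no bracket -> illegal
(1,4): flips 2 -> legal
(1,5): flips 1 -> legal
(2,0): no bracket -> illegal
(2,2): no bracket -> illegal
(2,3): flips 2 -> legal
(2,5): flips 3 -> legal
(2,6): flips 1 -> legal
(3,0): no bracket -> illegal
(3,1): flips 1 -> legal
(3,6): flips 2 -> legal
(4,2): flips 1 -> legal
(4,6): no bracket -> illegal
B mobility = 9
-- W to move --
(2,2): no bracket -> illegal
(2,3): flips 1 -> legal
(3,0): no bracket -> illegal
(3,1): no bracket -> illegal
(3,6): no bracket -> illegal
(4,0): no bracket -> illegal
(4,2): flips 1 -> legal
(4,6): flips 2 -> legal
(5,0): flips 1 -> legal
(5,1): no bracket -> illegal
(5,5): flips 1 -> legal
(5,6): flips 1 -> legal
(6,1): flips 1 -> legal
(6,2): flips 2 -> legal
(6,4): flips 2 -> legal
(6,5): flips 1 -> legal
(7,2): no bracket -> illegal
(7,3): flips 2 -> legal
(7,4): no bracket -> illegal
W mobility = 11

Answer: B=9 W=11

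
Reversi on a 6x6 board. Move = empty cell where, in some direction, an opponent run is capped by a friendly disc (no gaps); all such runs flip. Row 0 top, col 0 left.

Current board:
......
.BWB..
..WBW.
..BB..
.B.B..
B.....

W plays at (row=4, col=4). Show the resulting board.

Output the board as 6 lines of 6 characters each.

Place W at (4,4); scan 8 dirs for brackets.
Dir NW: opp run (3,3) capped by W -> flip
Dir N: first cell '.' (not opp) -> no flip
Dir NE: first cell '.' (not opp) -> no flip
Dir W: opp run (4,3), next='.' -> no flip
Dir E: first cell '.' (not opp) -> no flip
Dir SW: first cell '.' (not opp) -> no flip
Dir S: first cell '.' (not opp) -> no flip
Dir SE: first cell '.' (not opp) -> no flip
All flips: (3,3)

Answer: ......
.BWB..
..WBW.
..BW..
.B.BW.
B.....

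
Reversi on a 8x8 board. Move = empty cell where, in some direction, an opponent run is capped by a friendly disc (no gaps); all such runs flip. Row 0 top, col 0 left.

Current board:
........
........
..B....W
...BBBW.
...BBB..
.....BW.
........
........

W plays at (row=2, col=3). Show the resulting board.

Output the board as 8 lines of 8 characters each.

Place W at (2,3); scan 8 dirs for brackets.
Dir NW: first cell '.' (not opp) -> no flip
Dir N: first cell '.' (not opp) -> no flip
Dir NE: first cell '.' (not opp) -> no flip
Dir W: opp run (2,2), next='.' -> no flip
Dir E: first cell '.' (not opp) -> no flip
Dir SW: first cell '.' (not opp) -> no flip
Dir S: opp run (3,3) (4,3), next='.' -> no flip
Dir SE: opp run (3,4) (4,5) capped by W -> flip
All flips: (3,4) (4,5)

Answer: ........
........
..BW...W
...BWBW.
...BBW..
.....BW.
........
........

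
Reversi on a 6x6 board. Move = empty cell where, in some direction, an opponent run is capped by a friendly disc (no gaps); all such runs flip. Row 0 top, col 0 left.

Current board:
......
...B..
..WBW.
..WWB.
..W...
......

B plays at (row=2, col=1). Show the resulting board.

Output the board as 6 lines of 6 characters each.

Place B at (2,1); scan 8 dirs for brackets.
Dir NW: first cell '.' (not opp) -> no flip
Dir N: first cell '.' (not opp) -> no flip
Dir NE: first cell '.' (not opp) -> no flip
Dir W: first cell '.' (not opp) -> no flip
Dir E: opp run (2,2) capped by B -> flip
Dir SW: first cell '.' (not opp) -> no flip
Dir S: first cell '.' (not opp) -> no flip
Dir SE: opp run (3,2), next='.' -> no flip
All flips: (2,2)

Answer: ......
...B..
.BBBW.
..WWB.
..W...
......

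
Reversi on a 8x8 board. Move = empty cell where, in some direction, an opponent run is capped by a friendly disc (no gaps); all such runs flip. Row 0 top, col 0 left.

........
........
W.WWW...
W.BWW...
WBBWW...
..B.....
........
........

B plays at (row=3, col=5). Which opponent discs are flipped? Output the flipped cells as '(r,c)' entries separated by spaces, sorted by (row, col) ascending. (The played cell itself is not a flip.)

Answer: (3,3) (3,4)

Derivation:
Dir NW: opp run (2,4), next='.' -> no flip
Dir N: first cell '.' (not opp) -> no flip
Dir NE: first cell '.' (not opp) -> no flip
Dir W: opp run (3,4) (3,3) capped by B -> flip
Dir E: first cell '.' (not opp) -> no flip
Dir SW: opp run (4,4), next='.' -> no flip
Dir S: first cell '.' (not opp) -> no flip
Dir SE: first cell '.' (not opp) -> no flip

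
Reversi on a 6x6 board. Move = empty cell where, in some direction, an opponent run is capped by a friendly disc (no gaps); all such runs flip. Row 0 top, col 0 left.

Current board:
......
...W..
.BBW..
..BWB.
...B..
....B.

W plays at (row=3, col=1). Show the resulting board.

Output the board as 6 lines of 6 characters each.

Answer: ......
...W..
.BWW..
.WWWB.
...B..
....B.

Derivation:
Place W at (3,1); scan 8 dirs for brackets.
Dir NW: first cell '.' (not opp) -> no flip
Dir N: opp run (2,1), next='.' -> no flip
Dir NE: opp run (2,2) capped by W -> flip
Dir W: first cell '.' (not opp) -> no flip
Dir E: opp run (3,2) capped by W -> flip
Dir SW: first cell '.' (not opp) -> no flip
Dir S: first cell '.' (not opp) -> no flip
Dir SE: first cell '.' (not opp) -> no flip
All flips: (2,2) (3,2)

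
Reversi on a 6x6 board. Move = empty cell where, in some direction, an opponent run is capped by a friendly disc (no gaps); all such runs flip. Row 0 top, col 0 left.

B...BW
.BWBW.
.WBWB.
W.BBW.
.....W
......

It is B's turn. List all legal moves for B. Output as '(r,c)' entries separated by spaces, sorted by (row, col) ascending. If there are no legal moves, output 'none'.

Answer: (0,2) (1,0) (1,5) (2,0) (3,1) (3,5) (4,4)

Derivation:
(0,1): no bracket -> illegal
(0,2): flips 1 -> legal
(0,3): no bracket -> illegal
(1,0): flips 1 -> legal
(1,5): flips 1 -> legal
(2,0): flips 1 -> legal
(2,5): no bracket -> illegal
(3,1): flips 1 -> legal
(3,5): flips 1 -> legal
(4,0): no bracket -> illegal
(4,1): no bracket -> illegal
(4,3): no bracket -> illegal
(4,4): flips 1 -> legal
(5,4): no bracket -> illegal
(5,5): no bracket -> illegal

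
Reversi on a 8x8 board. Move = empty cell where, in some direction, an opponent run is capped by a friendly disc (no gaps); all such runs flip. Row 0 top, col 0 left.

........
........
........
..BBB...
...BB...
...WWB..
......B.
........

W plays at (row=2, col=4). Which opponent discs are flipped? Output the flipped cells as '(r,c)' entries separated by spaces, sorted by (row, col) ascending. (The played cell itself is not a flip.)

Dir NW: first cell '.' (not opp) -> no flip
Dir N: first cell '.' (not opp) -> no flip
Dir NE: first cell '.' (not opp) -> no flip
Dir W: first cell '.' (not opp) -> no flip
Dir E: first cell '.' (not opp) -> no flip
Dir SW: opp run (3,3), next='.' -> no flip
Dir S: opp run (3,4) (4,4) capped by W -> flip
Dir SE: first cell '.' (not opp) -> no flip

Answer: (3,4) (4,4)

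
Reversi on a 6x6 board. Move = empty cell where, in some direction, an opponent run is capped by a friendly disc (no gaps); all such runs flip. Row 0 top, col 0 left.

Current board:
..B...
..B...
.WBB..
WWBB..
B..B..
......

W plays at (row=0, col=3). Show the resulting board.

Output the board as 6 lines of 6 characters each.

Place W at (0,3); scan 8 dirs for brackets.
Dir NW: edge -> no flip
Dir N: edge -> no flip
Dir NE: edge -> no flip
Dir W: opp run (0,2), next='.' -> no flip
Dir E: first cell '.' (not opp) -> no flip
Dir SW: opp run (1,2) capped by W -> flip
Dir S: first cell '.' (not opp) -> no flip
Dir SE: first cell '.' (not opp) -> no flip
All flips: (1,2)

Answer: ..BW..
..W...
.WBB..
WWBB..
B..B..
......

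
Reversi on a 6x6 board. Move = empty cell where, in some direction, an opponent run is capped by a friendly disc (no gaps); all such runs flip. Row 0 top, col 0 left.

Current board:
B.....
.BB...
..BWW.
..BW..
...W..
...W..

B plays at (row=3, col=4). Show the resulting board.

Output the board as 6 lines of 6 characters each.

Place B at (3,4); scan 8 dirs for brackets.
Dir NW: opp run (2,3) capped by B -> flip
Dir N: opp run (2,4), next='.' -> no flip
Dir NE: first cell '.' (not opp) -> no flip
Dir W: opp run (3,3) capped by B -> flip
Dir E: first cell '.' (not opp) -> no flip
Dir SW: opp run (4,3), next='.' -> no flip
Dir S: first cell '.' (not opp) -> no flip
Dir SE: first cell '.' (not opp) -> no flip
All flips: (2,3) (3,3)

Answer: B.....
.BB...
..BBW.
..BBB.
...W..
...W..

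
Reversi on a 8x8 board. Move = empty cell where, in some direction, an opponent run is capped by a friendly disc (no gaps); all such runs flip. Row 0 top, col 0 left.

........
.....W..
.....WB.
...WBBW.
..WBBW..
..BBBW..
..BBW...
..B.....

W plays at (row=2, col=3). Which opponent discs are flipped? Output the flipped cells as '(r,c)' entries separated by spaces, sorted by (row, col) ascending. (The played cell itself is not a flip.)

Dir NW: first cell '.' (not opp) -> no flip
Dir N: first cell '.' (not opp) -> no flip
Dir NE: first cell '.' (not opp) -> no flip
Dir W: first cell '.' (not opp) -> no flip
Dir E: first cell '.' (not opp) -> no flip
Dir SW: first cell '.' (not opp) -> no flip
Dir S: first cell 'W' (not opp) -> no flip
Dir SE: opp run (3,4) capped by W -> flip

Answer: (3,4)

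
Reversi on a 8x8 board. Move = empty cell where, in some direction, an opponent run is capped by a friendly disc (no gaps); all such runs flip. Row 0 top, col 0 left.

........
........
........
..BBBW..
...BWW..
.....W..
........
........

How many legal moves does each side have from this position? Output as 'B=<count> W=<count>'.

-- B to move --
(2,4): no bracket -> illegal
(2,5): no bracket -> illegal
(2,6): no bracket -> illegal
(3,6): flips 1 -> legal
(4,6): flips 2 -> legal
(5,3): no bracket -> illegal
(5,4): flips 1 -> legal
(5,6): flips 1 -> legal
(6,4): no bracket -> illegal
(6,5): no bracket -> illegal
(6,6): flips 2 -> legal
B mobility = 5
-- W to move --
(2,1): no bracket -> illegal
(2,2): flips 1 -> legal
(2,3): flips 1 -> legal
(2,4): flips 1 -> legal
(2,5): no bracket -> illegal
(3,1): flips 3 -> legal
(4,1): no bracket -> illegal
(4,2): flips 1 -> legal
(5,2): no bracket -> illegal
(5,3): no bracket -> illegal
(5,4): no bracket -> illegal
W mobility = 5

Answer: B=5 W=5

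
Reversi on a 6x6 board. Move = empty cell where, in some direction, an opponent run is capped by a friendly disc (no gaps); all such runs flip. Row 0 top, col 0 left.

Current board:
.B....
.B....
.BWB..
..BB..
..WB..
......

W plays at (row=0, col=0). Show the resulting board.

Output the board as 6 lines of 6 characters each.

Answer: WB....
.W....
.BWB..
..BB..
..WB..
......

Derivation:
Place W at (0,0); scan 8 dirs for brackets.
Dir NW: edge -> no flip
Dir N: edge -> no flip
Dir NE: edge -> no flip
Dir W: edge -> no flip
Dir E: opp run (0,1), next='.' -> no flip
Dir SW: edge -> no flip
Dir S: first cell '.' (not opp) -> no flip
Dir SE: opp run (1,1) capped by W -> flip
All flips: (1,1)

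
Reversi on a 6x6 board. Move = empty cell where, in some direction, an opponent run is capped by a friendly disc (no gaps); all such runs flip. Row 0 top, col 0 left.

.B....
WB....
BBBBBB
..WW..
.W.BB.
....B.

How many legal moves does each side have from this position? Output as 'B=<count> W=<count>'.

Answer: B=3 W=8

Derivation:
-- B to move --
(0,0): flips 1 -> legal
(3,0): no bracket -> illegal
(3,1): no bracket -> illegal
(3,4): no bracket -> illegal
(4,0): no bracket -> illegal
(4,2): flips 2 -> legal
(5,0): flips 2 -> legal
(5,1): no bracket -> illegal
(5,2): no bracket -> illegal
B mobility = 3
-- W to move --
(0,0): flips 2 -> legal
(0,2): no bracket -> illegal
(1,2): flips 2 -> legal
(1,3): flips 1 -> legal
(1,4): flips 1 -> legal
(1,5): flips 1 -> legal
(3,0): flips 1 -> legal
(3,1): no bracket -> illegal
(3,4): no bracket -> illegal
(3,5): no bracket -> illegal
(4,2): no bracket -> illegal
(4,5): no bracket -> illegal
(5,2): no bracket -> illegal
(5,3): flips 1 -> legal
(5,5): flips 1 -> legal
W mobility = 8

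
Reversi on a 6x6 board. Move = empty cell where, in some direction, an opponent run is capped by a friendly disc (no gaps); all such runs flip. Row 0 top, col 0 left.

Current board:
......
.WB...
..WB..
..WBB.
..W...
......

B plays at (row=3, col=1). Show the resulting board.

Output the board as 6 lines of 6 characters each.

Place B at (3,1); scan 8 dirs for brackets.
Dir NW: first cell '.' (not opp) -> no flip
Dir N: first cell '.' (not opp) -> no flip
Dir NE: opp run (2,2), next='.' -> no flip
Dir W: first cell '.' (not opp) -> no flip
Dir E: opp run (3,2) capped by B -> flip
Dir SW: first cell '.' (not opp) -> no flip
Dir S: first cell '.' (not opp) -> no flip
Dir SE: opp run (4,2), next='.' -> no flip
All flips: (3,2)

Answer: ......
.WB...
..WB..
.BBBB.
..W...
......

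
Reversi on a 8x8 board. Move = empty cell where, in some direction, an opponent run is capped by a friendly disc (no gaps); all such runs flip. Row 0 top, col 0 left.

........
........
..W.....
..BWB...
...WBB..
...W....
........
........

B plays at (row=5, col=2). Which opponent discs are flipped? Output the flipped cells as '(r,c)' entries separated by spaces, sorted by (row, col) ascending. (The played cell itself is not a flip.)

Answer: (4,3)

Derivation:
Dir NW: first cell '.' (not opp) -> no flip
Dir N: first cell '.' (not opp) -> no flip
Dir NE: opp run (4,3) capped by B -> flip
Dir W: first cell '.' (not opp) -> no flip
Dir E: opp run (5,3), next='.' -> no flip
Dir SW: first cell '.' (not opp) -> no flip
Dir S: first cell '.' (not opp) -> no flip
Dir SE: first cell '.' (not opp) -> no flip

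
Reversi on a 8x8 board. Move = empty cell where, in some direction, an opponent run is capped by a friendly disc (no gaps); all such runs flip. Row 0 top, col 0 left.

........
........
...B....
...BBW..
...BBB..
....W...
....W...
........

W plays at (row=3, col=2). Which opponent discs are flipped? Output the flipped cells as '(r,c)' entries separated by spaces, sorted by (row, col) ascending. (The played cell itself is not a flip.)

Dir NW: first cell '.' (not opp) -> no flip
Dir N: first cell '.' (not opp) -> no flip
Dir NE: opp run (2,3), next='.' -> no flip
Dir W: first cell '.' (not opp) -> no flip
Dir E: opp run (3,3) (3,4) capped by W -> flip
Dir SW: first cell '.' (not opp) -> no flip
Dir S: first cell '.' (not opp) -> no flip
Dir SE: opp run (4,3) capped by W -> flip

Answer: (3,3) (3,4) (4,3)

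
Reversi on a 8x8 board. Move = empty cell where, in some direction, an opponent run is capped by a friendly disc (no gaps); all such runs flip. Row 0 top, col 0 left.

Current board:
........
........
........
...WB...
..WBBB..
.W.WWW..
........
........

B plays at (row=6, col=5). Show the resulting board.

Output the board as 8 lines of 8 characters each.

Place B at (6,5); scan 8 dirs for brackets.
Dir NW: opp run (5,4) capped by B -> flip
Dir N: opp run (5,5) capped by B -> flip
Dir NE: first cell '.' (not opp) -> no flip
Dir W: first cell '.' (not opp) -> no flip
Dir E: first cell '.' (not opp) -> no flip
Dir SW: first cell '.' (not opp) -> no flip
Dir S: first cell '.' (not opp) -> no flip
Dir SE: first cell '.' (not opp) -> no flip
All flips: (5,4) (5,5)

Answer: ........
........
........
...WB...
..WBBB..
.W.WBB..
.....B..
........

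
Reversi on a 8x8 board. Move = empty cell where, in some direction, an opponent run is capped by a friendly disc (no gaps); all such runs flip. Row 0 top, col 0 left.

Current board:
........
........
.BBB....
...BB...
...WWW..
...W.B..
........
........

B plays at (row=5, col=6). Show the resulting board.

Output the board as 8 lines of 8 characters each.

Place B at (5,6); scan 8 dirs for brackets.
Dir NW: opp run (4,5) capped by B -> flip
Dir N: first cell '.' (not opp) -> no flip
Dir NE: first cell '.' (not opp) -> no flip
Dir W: first cell 'B' (not opp) -> no flip
Dir E: first cell '.' (not opp) -> no flip
Dir SW: first cell '.' (not opp) -> no flip
Dir S: first cell '.' (not opp) -> no flip
Dir SE: first cell '.' (not opp) -> no flip
All flips: (4,5)

Answer: ........
........
.BBB....
...BB...
...WWB..
...W.BB.
........
........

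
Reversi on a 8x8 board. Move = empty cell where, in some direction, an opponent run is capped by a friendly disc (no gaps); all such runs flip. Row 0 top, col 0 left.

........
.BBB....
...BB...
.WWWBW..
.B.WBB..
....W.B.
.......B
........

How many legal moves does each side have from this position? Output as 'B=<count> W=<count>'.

Answer: B=12 W=11

Derivation:
-- B to move --
(2,0): no bracket -> illegal
(2,1): flips 1 -> legal
(2,2): flips 1 -> legal
(2,5): flips 1 -> legal
(2,6): flips 1 -> legal
(3,0): flips 3 -> legal
(3,6): flips 1 -> legal
(4,0): no bracket -> illegal
(4,2): flips 2 -> legal
(4,6): flips 1 -> legal
(5,2): flips 1 -> legal
(5,3): flips 2 -> legal
(5,5): no bracket -> illegal
(6,3): flips 1 -> legal
(6,4): flips 1 -> legal
(6,5): no bracket -> illegal
B mobility = 12
-- W to move --
(0,0): no bracket -> illegal
(0,1): no bracket -> illegal
(0,2): flips 2 -> legal
(0,3): flips 2 -> legal
(0,4): no bracket -> illegal
(1,0): no bracket -> illegal
(1,4): flips 4 -> legal
(1,5): flips 1 -> legal
(2,0): no bracket -> illegal
(2,1): no bracket -> illegal
(2,2): no bracket -> illegal
(2,5): flips 1 -> legal
(3,0): no bracket -> illegal
(3,6): flips 1 -> legal
(4,0): no bracket -> illegal
(4,2): no bracket -> illegal
(4,6): flips 2 -> legal
(4,7): no bracket -> illegal
(5,0): flips 1 -> legal
(5,1): flips 1 -> legal
(5,2): no bracket -> illegal
(5,3): flips 1 -> legal
(5,5): flips 2 -> legal
(5,7): no bracket -> illegal
(6,5): no bracket -> illegal
(6,6): no bracket -> illegal
(7,6): no bracket -> illegal
(7,7): no bracket -> illegal
W mobility = 11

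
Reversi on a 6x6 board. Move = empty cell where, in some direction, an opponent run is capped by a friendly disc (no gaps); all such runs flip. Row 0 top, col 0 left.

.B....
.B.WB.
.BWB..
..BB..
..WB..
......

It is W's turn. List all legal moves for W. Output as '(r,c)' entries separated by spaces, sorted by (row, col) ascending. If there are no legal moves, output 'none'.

(0,0): flips 1 -> legal
(0,2): no bracket -> illegal
(0,3): no bracket -> illegal
(0,4): no bracket -> illegal
(0,5): no bracket -> illegal
(1,0): no bracket -> illegal
(1,2): no bracket -> illegal
(1,5): flips 1 -> legal
(2,0): flips 1 -> legal
(2,4): flips 2 -> legal
(2,5): no bracket -> illegal
(3,0): no bracket -> illegal
(3,1): no bracket -> illegal
(3,4): no bracket -> illegal
(4,1): no bracket -> illegal
(4,4): flips 2 -> legal
(5,2): no bracket -> illegal
(5,3): flips 3 -> legal
(5,4): no bracket -> illegal

Answer: (0,0) (1,5) (2,0) (2,4) (4,4) (5,3)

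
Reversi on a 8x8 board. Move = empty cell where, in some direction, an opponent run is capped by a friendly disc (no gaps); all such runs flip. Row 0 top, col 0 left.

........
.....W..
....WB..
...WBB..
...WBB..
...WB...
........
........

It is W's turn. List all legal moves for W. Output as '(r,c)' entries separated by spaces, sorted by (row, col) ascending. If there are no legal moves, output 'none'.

Answer: (1,6) (2,6) (3,6) (4,6) (5,5) (6,4) (6,5)

Derivation:
(1,4): no bracket -> illegal
(1,6): flips 2 -> legal
(2,3): no bracket -> illegal
(2,6): flips 3 -> legal
(3,6): flips 2 -> legal
(4,6): flips 3 -> legal
(5,5): flips 5 -> legal
(5,6): no bracket -> illegal
(6,3): no bracket -> illegal
(6,4): flips 3 -> legal
(6,5): flips 1 -> legal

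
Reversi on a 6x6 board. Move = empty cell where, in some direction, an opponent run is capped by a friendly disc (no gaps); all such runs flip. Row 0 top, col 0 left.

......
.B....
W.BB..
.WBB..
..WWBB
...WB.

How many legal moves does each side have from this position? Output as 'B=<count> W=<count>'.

Answer: B=5 W=8

Derivation:
-- B to move --
(1,0): no bracket -> illegal
(2,1): no bracket -> illegal
(3,0): flips 1 -> legal
(3,4): no bracket -> illegal
(4,0): flips 1 -> legal
(4,1): flips 2 -> legal
(5,1): flips 1 -> legal
(5,2): flips 2 -> legal
B mobility = 5
-- W to move --
(0,0): no bracket -> illegal
(0,1): no bracket -> illegal
(0,2): flips 1 -> legal
(1,0): no bracket -> illegal
(1,2): flips 2 -> legal
(1,3): flips 3 -> legal
(1,4): no bracket -> illegal
(2,1): flips 1 -> legal
(2,4): flips 1 -> legal
(3,4): flips 2 -> legal
(3,5): flips 1 -> legal
(4,1): no bracket -> illegal
(5,5): flips 1 -> legal
W mobility = 8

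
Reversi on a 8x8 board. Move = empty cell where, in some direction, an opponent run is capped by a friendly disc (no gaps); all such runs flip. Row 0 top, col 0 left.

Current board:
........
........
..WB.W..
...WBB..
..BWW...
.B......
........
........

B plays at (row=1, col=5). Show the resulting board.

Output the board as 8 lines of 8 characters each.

Place B at (1,5); scan 8 dirs for brackets.
Dir NW: first cell '.' (not opp) -> no flip
Dir N: first cell '.' (not opp) -> no flip
Dir NE: first cell '.' (not opp) -> no flip
Dir W: first cell '.' (not opp) -> no flip
Dir E: first cell '.' (not opp) -> no flip
Dir SW: first cell '.' (not opp) -> no flip
Dir S: opp run (2,5) capped by B -> flip
Dir SE: first cell '.' (not opp) -> no flip
All flips: (2,5)

Answer: ........
.....B..
..WB.B..
...WBB..
..BWW...
.B......
........
........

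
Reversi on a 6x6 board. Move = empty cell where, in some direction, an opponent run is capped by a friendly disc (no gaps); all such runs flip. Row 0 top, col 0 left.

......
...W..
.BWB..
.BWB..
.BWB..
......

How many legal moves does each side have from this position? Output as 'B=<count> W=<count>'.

-- B to move --
(0,2): no bracket -> illegal
(0,3): flips 1 -> legal
(0,4): flips 2 -> legal
(1,1): flips 1 -> legal
(1,2): no bracket -> illegal
(1,4): no bracket -> illegal
(2,4): no bracket -> illegal
(5,1): flips 1 -> legal
(5,2): no bracket -> illegal
(5,3): flips 1 -> legal
B mobility = 5
-- W to move --
(1,0): flips 1 -> legal
(1,1): no bracket -> illegal
(1,2): no bracket -> illegal
(1,4): flips 1 -> legal
(2,0): flips 2 -> legal
(2,4): flips 2 -> legal
(3,0): flips 1 -> legal
(3,4): flips 1 -> legal
(4,0): flips 2 -> legal
(4,4): flips 2 -> legal
(5,0): flips 1 -> legal
(5,1): no bracket -> illegal
(5,2): no bracket -> illegal
(5,3): flips 3 -> legal
(5,4): flips 1 -> legal
W mobility = 11

Answer: B=5 W=11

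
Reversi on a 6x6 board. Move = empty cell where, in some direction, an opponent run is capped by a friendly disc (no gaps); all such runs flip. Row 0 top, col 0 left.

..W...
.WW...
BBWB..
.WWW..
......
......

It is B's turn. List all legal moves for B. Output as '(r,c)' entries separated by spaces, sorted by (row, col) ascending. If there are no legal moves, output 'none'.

Answer: (0,1) (0,3) (4,1) (4,2) (4,3)

Derivation:
(0,0): no bracket -> illegal
(0,1): flips 2 -> legal
(0,3): flips 1 -> legal
(1,0): no bracket -> illegal
(1,3): no bracket -> illegal
(2,4): no bracket -> illegal
(3,0): no bracket -> illegal
(3,4): no bracket -> illegal
(4,0): no bracket -> illegal
(4,1): flips 2 -> legal
(4,2): flips 1 -> legal
(4,3): flips 2 -> legal
(4,4): no bracket -> illegal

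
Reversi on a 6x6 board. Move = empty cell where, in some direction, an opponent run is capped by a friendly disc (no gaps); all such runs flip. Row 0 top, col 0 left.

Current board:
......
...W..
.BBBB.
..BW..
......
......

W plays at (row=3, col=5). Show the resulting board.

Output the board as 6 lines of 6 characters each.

Place W at (3,5); scan 8 dirs for brackets.
Dir NW: opp run (2,4) capped by W -> flip
Dir N: first cell '.' (not opp) -> no flip
Dir NE: edge -> no flip
Dir W: first cell '.' (not opp) -> no flip
Dir E: edge -> no flip
Dir SW: first cell '.' (not opp) -> no flip
Dir S: first cell '.' (not opp) -> no flip
Dir SE: edge -> no flip
All flips: (2,4)

Answer: ......
...W..
.BBBW.
..BW.W
......
......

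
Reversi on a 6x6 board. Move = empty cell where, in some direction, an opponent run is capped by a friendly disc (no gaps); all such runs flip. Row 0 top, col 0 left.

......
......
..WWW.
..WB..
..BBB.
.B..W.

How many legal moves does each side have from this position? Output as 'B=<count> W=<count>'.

-- B to move --
(1,1): flips 1 -> legal
(1,2): flips 2 -> legal
(1,3): flips 1 -> legal
(1,4): no bracket -> illegal
(1,5): flips 1 -> legal
(2,1): flips 1 -> legal
(2,5): no bracket -> illegal
(3,1): flips 1 -> legal
(3,4): no bracket -> illegal
(3,5): no bracket -> illegal
(4,1): no bracket -> illegal
(4,5): no bracket -> illegal
(5,3): no bracket -> illegal
(5,5): no bracket -> illegal
B mobility = 6
-- W to move --
(3,1): no bracket -> illegal
(3,4): flips 2 -> legal
(3,5): no bracket -> illegal
(4,0): no bracket -> illegal
(4,1): no bracket -> illegal
(4,5): no bracket -> illegal
(5,0): no bracket -> illegal
(5,2): flips 1 -> legal
(5,3): flips 2 -> legal
(5,5): flips 2 -> legal
W mobility = 4

Answer: B=6 W=4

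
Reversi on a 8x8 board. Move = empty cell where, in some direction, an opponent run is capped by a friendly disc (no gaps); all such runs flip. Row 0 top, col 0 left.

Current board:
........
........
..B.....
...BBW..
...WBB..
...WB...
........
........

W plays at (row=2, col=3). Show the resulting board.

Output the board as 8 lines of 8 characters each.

Answer: ........
........
..BW....
...WBW..
...WBB..
...WB...
........
........

Derivation:
Place W at (2,3); scan 8 dirs for brackets.
Dir NW: first cell '.' (not opp) -> no flip
Dir N: first cell '.' (not opp) -> no flip
Dir NE: first cell '.' (not opp) -> no flip
Dir W: opp run (2,2), next='.' -> no flip
Dir E: first cell '.' (not opp) -> no flip
Dir SW: first cell '.' (not opp) -> no flip
Dir S: opp run (3,3) capped by W -> flip
Dir SE: opp run (3,4) (4,5), next='.' -> no flip
All flips: (3,3)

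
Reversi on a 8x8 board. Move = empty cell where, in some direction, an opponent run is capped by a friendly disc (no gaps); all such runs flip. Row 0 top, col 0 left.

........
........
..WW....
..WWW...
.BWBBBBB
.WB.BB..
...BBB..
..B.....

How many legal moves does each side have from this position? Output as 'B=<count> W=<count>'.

-- B to move --
(1,1): flips 2 -> legal
(1,2): flips 5 -> legal
(1,3): flips 2 -> legal
(1,4): flips 2 -> legal
(2,1): flips 1 -> legal
(2,4): flips 1 -> legal
(2,5): flips 1 -> legal
(3,1): no bracket -> illegal
(3,5): no bracket -> illegal
(4,0): no bracket -> illegal
(5,0): flips 1 -> legal
(5,3): no bracket -> illegal
(6,0): no bracket -> illegal
(6,1): flips 1 -> legal
(6,2): no bracket -> illegal
B mobility = 9
-- W to move --
(3,0): no bracket -> illegal
(3,1): flips 1 -> legal
(3,5): no bracket -> illegal
(3,6): no bracket -> illegal
(3,7): no bracket -> illegal
(4,0): flips 1 -> legal
(5,0): flips 1 -> legal
(5,3): flips 2 -> legal
(5,6): flips 1 -> legal
(5,7): no bracket -> illegal
(6,1): flips 2 -> legal
(6,2): flips 1 -> legal
(6,6): flips 2 -> legal
(7,1): no bracket -> illegal
(7,3): no bracket -> illegal
(7,4): flips 3 -> legal
(7,5): no bracket -> illegal
(7,6): flips 3 -> legal
W mobility = 10

Answer: B=9 W=10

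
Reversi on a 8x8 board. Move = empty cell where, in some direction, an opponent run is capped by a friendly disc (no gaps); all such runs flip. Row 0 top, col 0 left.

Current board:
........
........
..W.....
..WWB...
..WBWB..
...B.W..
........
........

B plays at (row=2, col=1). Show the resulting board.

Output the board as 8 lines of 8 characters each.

Answer: ........
........
.BW.....
..BWB...
..WBWB..
...B.W..
........
........

Derivation:
Place B at (2,1); scan 8 dirs for brackets.
Dir NW: first cell '.' (not opp) -> no flip
Dir N: first cell '.' (not opp) -> no flip
Dir NE: first cell '.' (not opp) -> no flip
Dir W: first cell '.' (not opp) -> no flip
Dir E: opp run (2,2), next='.' -> no flip
Dir SW: first cell '.' (not opp) -> no flip
Dir S: first cell '.' (not opp) -> no flip
Dir SE: opp run (3,2) capped by B -> flip
All flips: (3,2)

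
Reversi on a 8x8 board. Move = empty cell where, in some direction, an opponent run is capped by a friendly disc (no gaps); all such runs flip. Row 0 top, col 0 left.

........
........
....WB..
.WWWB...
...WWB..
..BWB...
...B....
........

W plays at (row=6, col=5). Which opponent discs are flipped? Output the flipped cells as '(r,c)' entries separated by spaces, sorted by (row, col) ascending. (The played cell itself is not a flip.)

Answer: (5,4)

Derivation:
Dir NW: opp run (5,4) capped by W -> flip
Dir N: first cell '.' (not opp) -> no flip
Dir NE: first cell '.' (not opp) -> no flip
Dir W: first cell '.' (not opp) -> no flip
Dir E: first cell '.' (not opp) -> no flip
Dir SW: first cell '.' (not opp) -> no flip
Dir S: first cell '.' (not opp) -> no flip
Dir SE: first cell '.' (not opp) -> no flip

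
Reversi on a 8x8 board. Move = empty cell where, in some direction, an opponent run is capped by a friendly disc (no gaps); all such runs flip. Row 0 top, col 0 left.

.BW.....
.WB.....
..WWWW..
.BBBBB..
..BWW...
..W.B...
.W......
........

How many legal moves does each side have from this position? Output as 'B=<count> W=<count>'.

-- B to move --
(0,0): flips 2 -> legal
(0,3): flips 1 -> legal
(1,0): flips 1 -> legal
(1,3): flips 3 -> legal
(1,4): flips 2 -> legal
(1,5): flips 2 -> legal
(1,6): flips 1 -> legal
(2,0): no bracket -> illegal
(2,1): flips 1 -> legal
(2,6): no bracket -> illegal
(3,6): no bracket -> illegal
(4,1): no bracket -> illegal
(4,5): flips 2 -> legal
(5,0): no bracket -> illegal
(5,1): no bracket -> illegal
(5,3): flips 2 -> legal
(5,5): flips 1 -> legal
(6,0): no bracket -> illegal
(6,2): flips 1 -> legal
(6,3): no bracket -> illegal
(7,0): flips 3 -> legal
(7,1): no bracket -> illegal
(7,2): no bracket -> illegal
B mobility = 13
-- W to move --
(0,0): flips 1 -> legal
(0,3): no bracket -> illegal
(1,0): no bracket -> illegal
(1,3): flips 1 -> legal
(2,0): no bracket -> illegal
(2,1): flips 1 -> legal
(2,6): flips 1 -> legal
(3,0): no bracket -> illegal
(3,6): no bracket -> illegal
(4,0): flips 1 -> legal
(4,1): flips 2 -> legal
(4,5): flips 2 -> legal
(4,6): flips 1 -> legal
(5,1): flips 2 -> legal
(5,3): no bracket -> illegal
(5,5): no bracket -> illegal
(6,3): no bracket -> illegal
(6,4): flips 1 -> legal
(6,5): flips 1 -> legal
W mobility = 11

Answer: B=13 W=11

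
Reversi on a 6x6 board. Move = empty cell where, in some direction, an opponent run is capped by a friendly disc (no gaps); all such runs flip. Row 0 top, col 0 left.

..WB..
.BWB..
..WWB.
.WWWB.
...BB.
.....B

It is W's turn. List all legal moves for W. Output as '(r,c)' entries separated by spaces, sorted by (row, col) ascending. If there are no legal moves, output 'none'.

(0,0): flips 1 -> legal
(0,1): no bracket -> illegal
(0,4): flips 2 -> legal
(1,0): flips 1 -> legal
(1,4): flips 1 -> legal
(1,5): flips 1 -> legal
(2,0): flips 1 -> legal
(2,1): no bracket -> illegal
(2,5): flips 1 -> legal
(3,5): flips 3 -> legal
(4,2): no bracket -> illegal
(4,5): flips 1 -> legal
(5,2): no bracket -> illegal
(5,3): flips 1 -> legal
(5,4): flips 1 -> legal

Answer: (0,0) (0,4) (1,0) (1,4) (1,5) (2,0) (2,5) (3,5) (4,5) (5,3) (5,4)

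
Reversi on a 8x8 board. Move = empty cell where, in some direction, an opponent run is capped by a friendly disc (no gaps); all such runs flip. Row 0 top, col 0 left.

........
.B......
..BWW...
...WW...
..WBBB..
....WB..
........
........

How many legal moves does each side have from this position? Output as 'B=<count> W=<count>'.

Answer: B=9 W=9

Derivation:
-- B to move --
(1,2): flips 2 -> legal
(1,3): flips 2 -> legal
(1,4): flips 2 -> legal
(1,5): no bracket -> illegal
(2,5): flips 3 -> legal
(3,1): no bracket -> illegal
(3,2): no bracket -> illegal
(3,5): no bracket -> illegal
(4,1): flips 1 -> legal
(5,1): no bracket -> illegal
(5,2): no bracket -> illegal
(5,3): flips 1 -> legal
(6,3): flips 1 -> legal
(6,4): flips 1 -> legal
(6,5): flips 1 -> legal
B mobility = 9
-- W to move --
(0,0): flips 2 -> legal
(0,1): no bracket -> illegal
(0,2): no bracket -> illegal
(1,0): no bracket -> illegal
(1,2): no bracket -> illegal
(1,3): no bracket -> illegal
(2,0): no bracket -> illegal
(2,1): flips 1 -> legal
(3,1): no bracket -> illegal
(3,2): flips 1 -> legal
(3,5): no bracket -> illegal
(3,6): flips 1 -> legal
(4,6): flips 3 -> legal
(5,2): flips 1 -> legal
(5,3): flips 1 -> legal
(5,6): flips 2 -> legal
(6,4): no bracket -> illegal
(6,5): no bracket -> illegal
(6,6): flips 2 -> legal
W mobility = 9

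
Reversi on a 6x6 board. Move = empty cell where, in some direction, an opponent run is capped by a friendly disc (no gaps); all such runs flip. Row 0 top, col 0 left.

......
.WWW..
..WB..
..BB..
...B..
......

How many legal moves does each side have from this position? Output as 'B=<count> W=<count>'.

Answer: B=5 W=5

Derivation:
-- B to move --
(0,0): flips 2 -> legal
(0,1): flips 1 -> legal
(0,2): flips 2 -> legal
(0,3): flips 1 -> legal
(0,4): no bracket -> illegal
(1,0): no bracket -> illegal
(1,4): no bracket -> illegal
(2,0): no bracket -> illegal
(2,1): flips 1 -> legal
(2,4): no bracket -> illegal
(3,1): no bracket -> illegal
B mobility = 5
-- W to move --
(1,4): no bracket -> illegal
(2,1): no bracket -> illegal
(2,4): flips 1 -> legal
(3,1): no bracket -> illegal
(3,4): flips 1 -> legal
(4,1): no bracket -> illegal
(4,2): flips 1 -> legal
(4,4): flips 1 -> legal
(5,2): no bracket -> illegal
(5,3): flips 3 -> legal
(5,4): no bracket -> illegal
W mobility = 5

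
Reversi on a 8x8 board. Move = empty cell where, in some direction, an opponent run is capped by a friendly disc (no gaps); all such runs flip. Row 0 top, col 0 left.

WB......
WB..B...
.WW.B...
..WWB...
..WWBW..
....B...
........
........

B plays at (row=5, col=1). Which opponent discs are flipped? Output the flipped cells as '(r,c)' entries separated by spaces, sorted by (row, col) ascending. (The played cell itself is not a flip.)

Answer: (3,3) (4,2)

Derivation:
Dir NW: first cell '.' (not opp) -> no flip
Dir N: first cell '.' (not opp) -> no flip
Dir NE: opp run (4,2) (3,3) capped by B -> flip
Dir W: first cell '.' (not opp) -> no flip
Dir E: first cell '.' (not opp) -> no flip
Dir SW: first cell '.' (not opp) -> no flip
Dir S: first cell '.' (not opp) -> no flip
Dir SE: first cell '.' (not opp) -> no flip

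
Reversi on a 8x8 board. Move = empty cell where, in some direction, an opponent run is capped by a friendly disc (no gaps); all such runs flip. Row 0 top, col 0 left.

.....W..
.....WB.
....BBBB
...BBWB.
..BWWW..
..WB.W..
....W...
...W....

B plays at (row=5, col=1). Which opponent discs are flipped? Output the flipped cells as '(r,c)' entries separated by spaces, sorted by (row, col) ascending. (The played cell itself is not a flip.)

Dir NW: first cell '.' (not opp) -> no flip
Dir N: first cell '.' (not opp) -> no flip
Dir NE: first cell 'B' (not opp) -> no flip
Dir W: first cell '.' (not opp) -> no flip
Dir E: opp run (5,2) capped by B -> flip
Dir SW: first cell '.' (not opp) -> no flip
Dir S: first cell '.' (not opp) -> no flip
Dir SE: first cell '.' (not opp) -> no flip

Answer: (5,2)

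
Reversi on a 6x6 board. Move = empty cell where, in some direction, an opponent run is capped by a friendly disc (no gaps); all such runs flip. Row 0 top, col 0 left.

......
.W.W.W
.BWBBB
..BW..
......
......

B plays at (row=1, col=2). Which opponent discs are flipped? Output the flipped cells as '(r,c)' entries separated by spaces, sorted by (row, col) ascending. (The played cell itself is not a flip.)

Answer: (2,2)

Derivation:
Dir NW: first cell '.' (not opp) -> no flip
Dir N: first cell '.' (not opp) -> no flip
Dir NE: first cell '.' (not opp) -> no flip
Dir W: opp run (1,1), next='.' -> no flip
Dir E: opp run (1,3), next='.' -> no flip
Dir SW: first cell 'B' (not opp) -> no flip
Dir S: opp run (2,2) capped by B -> flip
Dir SE: first cell 'B' (not opp) -> no flip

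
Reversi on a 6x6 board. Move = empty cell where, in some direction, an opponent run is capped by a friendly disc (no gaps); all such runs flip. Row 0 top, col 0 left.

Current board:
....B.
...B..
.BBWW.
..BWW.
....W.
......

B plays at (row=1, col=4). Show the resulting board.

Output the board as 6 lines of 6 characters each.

Answer: ....B.
...BB.
.BBBW.
..BWW.
....W.
......

Derivation:
Place B at (1,4); scan 8 dirs for brackets.
Dir NW: first cell '.' (not opp) -> no flip
Dir N: first cell 'B' (not opp) -> no flip
Dir NE: first cell '.' (not opp) -> no flip
Dir W: first cell 'B' (not opp) -> no flip
Dir E: first cell '.' (not opp) -> no flip
Dir SW: opp run (2,3) capped by B -> flip
Dir S: opp run (2,4) (3,4) (4,4), next='.' -> no flip
Dir SE: first cell '.' (not opp) -> no flip
All flips: (2,3)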